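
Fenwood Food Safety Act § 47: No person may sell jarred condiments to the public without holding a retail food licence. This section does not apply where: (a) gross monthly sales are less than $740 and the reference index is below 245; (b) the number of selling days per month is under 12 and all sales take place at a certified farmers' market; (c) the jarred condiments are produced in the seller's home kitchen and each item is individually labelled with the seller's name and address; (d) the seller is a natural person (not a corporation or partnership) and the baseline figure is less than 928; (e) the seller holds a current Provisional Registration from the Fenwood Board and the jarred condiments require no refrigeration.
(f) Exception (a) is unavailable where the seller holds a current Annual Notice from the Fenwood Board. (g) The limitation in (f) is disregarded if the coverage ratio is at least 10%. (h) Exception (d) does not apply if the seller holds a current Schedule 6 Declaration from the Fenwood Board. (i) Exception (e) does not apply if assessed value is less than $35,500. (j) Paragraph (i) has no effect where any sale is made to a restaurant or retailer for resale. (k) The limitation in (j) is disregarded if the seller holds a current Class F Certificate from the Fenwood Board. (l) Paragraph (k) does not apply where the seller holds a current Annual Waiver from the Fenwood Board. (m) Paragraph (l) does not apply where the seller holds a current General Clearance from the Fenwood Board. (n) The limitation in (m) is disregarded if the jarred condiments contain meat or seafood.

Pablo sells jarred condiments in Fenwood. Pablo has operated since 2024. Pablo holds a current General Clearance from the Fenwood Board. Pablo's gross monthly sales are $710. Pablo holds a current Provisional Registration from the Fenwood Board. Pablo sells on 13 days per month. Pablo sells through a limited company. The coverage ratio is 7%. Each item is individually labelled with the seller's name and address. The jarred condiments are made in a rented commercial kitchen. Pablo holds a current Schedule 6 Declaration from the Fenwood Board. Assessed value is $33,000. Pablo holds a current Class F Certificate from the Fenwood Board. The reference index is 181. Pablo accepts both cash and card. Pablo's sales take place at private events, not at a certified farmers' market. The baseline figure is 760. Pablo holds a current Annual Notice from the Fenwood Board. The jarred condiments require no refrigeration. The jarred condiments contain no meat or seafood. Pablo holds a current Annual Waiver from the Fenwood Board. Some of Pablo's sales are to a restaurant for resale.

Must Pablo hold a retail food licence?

Yes — Pablo must hold a retail food licence.

Exception (a)'s conditions are all satisfied: gross monthly sales are $710, less than the $740 limit; the reference index is 181, below the 245 limit. However, paragraphs (f)–(g) must be considered: (f) applies — a current Annual Notice is held. (g) is not triggered (the coverage ratio is 7%, short of 10%), so (f) stands. Exception (a) does not apply.
Exception (b) does not apply: the number of selling days per month is 13, not under 12.
Exception (c) requires that the jarred condiments are produced in the seller's home kitchen; but the jarred condiments are made in a commercial kitchen, not a home kitchen, so (c) is unavailable.
Exception (d) requires that the seller is a natural person (not a corporation or partnership); but the seller operates through a limited company, so (d) is unavailable.
Exception (e) is satisfied on its face — a current Provisional Registration is held; the jarred condiments are shelf-stable. Turning to paragraphs (i)–(n): (i) operates against (e): assessed value is $33,000, less than the $35,500 limit. (j) would limit (i) — some sales are to a restaurant for resale — but (k) sets (j) aside: (k) operates against (j): a current Class F Certificate is held. (l) would limit (k) — a current Annual Waiver is held — but (m) sets (l) aside: (m) operates against (l): a current General Clearance is held. (n), which would lift (m), is not triggered — the jarred condiments contain no meat or seafood. So (e) is unavailable.
Every exception is unavailable, so the rule governs.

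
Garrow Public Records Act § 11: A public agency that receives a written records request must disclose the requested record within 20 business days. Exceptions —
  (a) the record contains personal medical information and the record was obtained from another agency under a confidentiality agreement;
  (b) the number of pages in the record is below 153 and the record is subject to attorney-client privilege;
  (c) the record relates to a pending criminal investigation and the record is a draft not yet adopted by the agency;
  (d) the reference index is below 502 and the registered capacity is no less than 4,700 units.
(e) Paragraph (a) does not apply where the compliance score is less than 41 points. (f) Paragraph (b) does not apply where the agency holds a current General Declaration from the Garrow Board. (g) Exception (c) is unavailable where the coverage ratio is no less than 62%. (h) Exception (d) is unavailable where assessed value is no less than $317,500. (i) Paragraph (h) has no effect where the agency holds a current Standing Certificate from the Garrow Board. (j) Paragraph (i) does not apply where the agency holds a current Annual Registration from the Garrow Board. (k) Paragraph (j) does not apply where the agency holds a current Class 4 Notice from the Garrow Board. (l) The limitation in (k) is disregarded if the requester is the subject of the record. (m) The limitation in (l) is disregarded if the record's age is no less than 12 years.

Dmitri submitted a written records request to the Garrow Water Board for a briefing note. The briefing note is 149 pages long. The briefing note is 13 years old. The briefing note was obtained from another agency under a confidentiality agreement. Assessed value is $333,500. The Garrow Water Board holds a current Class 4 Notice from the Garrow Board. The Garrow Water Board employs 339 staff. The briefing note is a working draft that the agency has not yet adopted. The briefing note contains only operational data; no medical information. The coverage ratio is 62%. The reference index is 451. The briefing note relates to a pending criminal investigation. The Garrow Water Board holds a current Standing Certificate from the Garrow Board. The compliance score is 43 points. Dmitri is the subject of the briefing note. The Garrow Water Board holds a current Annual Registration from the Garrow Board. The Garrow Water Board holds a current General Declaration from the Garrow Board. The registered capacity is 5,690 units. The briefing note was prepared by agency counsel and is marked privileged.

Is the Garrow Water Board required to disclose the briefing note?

Exception (a) fails — the briefing note contains only operational data.
Exception (b) is satisfied on its face — the number of pages in the record is 149, below the 153 limit; the briefing note is privileged. However, paragraph (f) must be considered: (f) operates against (b): a current General Declaration is held. (b) is therefore removed.
Exception (c): the briefing note relates to a pending investigation; the briefing note is an unadopted draft — every condition holds. But: (g) operates against (c): the coverage ratio is 62%, meeting the 62% threshold. Exception (c) does not apply.
All of (d)'s requirements are met (the reference index is 451, below the 502 limit; the registered capacity is 5,690 units, meeting the 4,700 units threshold). Applying paragraphs (h)–(m): (h) would limit (d) — assessed value is $333,500, meeting the $317,500 threshold — but (i) sets (h) aside: (i) operates against (h): a current Standing Certificate is held. (j) would limit (i) — a current Annual Registration is held — but (k) sets (j) aside: (k) is engaged — a current Class 4 Notice is held. (l) would limit (k) — Dmitri is the subject of the briefing note — but (m) sets (l) aside: (m) operates against (l): the record's age is 13 years, meeting the 12 years threshold. (d) remains available.

No — exception (d) applies; the Garrow Water Board is not required to disclose the briefing note.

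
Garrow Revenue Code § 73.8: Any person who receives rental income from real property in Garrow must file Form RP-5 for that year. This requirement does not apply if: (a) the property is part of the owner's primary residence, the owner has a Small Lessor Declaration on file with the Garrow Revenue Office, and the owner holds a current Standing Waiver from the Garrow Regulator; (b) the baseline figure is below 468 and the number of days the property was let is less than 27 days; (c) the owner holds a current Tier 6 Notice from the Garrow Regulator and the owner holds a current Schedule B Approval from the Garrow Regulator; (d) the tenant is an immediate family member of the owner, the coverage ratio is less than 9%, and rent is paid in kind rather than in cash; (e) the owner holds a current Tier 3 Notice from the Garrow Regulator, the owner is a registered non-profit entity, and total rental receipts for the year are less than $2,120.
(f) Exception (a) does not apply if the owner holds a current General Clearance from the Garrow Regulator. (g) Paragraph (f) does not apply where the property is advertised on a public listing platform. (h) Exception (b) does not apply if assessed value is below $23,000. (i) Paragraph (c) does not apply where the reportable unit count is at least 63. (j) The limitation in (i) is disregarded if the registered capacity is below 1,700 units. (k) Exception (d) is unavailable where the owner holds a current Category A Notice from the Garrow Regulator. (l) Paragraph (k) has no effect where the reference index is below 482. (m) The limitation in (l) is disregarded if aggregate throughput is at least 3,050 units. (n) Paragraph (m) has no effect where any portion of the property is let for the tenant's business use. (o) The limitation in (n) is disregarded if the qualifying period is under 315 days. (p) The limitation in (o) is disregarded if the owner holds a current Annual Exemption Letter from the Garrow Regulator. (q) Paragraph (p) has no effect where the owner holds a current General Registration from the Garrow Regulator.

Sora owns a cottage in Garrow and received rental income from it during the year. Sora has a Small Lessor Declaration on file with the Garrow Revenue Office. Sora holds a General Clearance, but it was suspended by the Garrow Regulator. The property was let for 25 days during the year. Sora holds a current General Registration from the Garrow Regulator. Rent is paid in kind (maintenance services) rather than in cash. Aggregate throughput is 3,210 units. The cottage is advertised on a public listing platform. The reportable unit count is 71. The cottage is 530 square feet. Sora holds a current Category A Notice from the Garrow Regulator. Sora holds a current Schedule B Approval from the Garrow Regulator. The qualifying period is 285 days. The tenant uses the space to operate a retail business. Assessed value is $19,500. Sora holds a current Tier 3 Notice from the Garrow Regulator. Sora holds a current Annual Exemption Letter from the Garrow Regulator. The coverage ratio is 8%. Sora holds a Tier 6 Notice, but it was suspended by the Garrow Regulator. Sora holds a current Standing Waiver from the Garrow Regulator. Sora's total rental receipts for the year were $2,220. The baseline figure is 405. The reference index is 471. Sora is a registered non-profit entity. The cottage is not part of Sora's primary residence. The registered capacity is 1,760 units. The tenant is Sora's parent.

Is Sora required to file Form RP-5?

Yes — Sora must file Form RP-5.

Exception (a) requires that the property is part of the owner's primary residence; but the cottage is not part of the primary residence, so (a) is unavailable.
All of (b)'s requirements are met (the baseline figure is 405, below the 468 limit; the number of days the property was let is 25 days, less than the 27 days limit). But applying paragraph (h): (h) operates against (b): assessed value is $19,500, below the $23,000 limit. Exception (b) does not apply.
Exception (c) requires that the owner holds a current Tier 6 Notice from the Garrow Regulator; but no current Tier 6 Notice is held, so (c) is unavailable.
Exception (d)'s conditions are all satisfied: the tenant is an immediate family member; the coverage ratio is 8%, less than the 9% limit; rent is paid in kind. But applying paragraphs (k)–(q): (k) is triggered — a current Category A Notice is held. (l) would limit (k) — the reference index is 471, below the 482 limit — but (m) sets (l) aside: (m) operates against (l): aggregate throughput is 3,210 units, meeting the 3,050 units threshold. (n) operates (the space is let for business use), but is itself disapplied by (o): (o) operates against (n): the qualifying period is 285 days, under the 315 days limit. (p) would limit (o) — a current Annual Exemption Letter is held — but (q) sets (p) aside: (q) operates against (p): a current General Registration is held. (d) is therefore removed.
Exception (e) requires that total rental receipts for the year are less than $2,120; but total rental receipts for the year are $2,220, not less than $2,120, so (e) is unavailable.
No exception is made out. Sora falls within the general rule.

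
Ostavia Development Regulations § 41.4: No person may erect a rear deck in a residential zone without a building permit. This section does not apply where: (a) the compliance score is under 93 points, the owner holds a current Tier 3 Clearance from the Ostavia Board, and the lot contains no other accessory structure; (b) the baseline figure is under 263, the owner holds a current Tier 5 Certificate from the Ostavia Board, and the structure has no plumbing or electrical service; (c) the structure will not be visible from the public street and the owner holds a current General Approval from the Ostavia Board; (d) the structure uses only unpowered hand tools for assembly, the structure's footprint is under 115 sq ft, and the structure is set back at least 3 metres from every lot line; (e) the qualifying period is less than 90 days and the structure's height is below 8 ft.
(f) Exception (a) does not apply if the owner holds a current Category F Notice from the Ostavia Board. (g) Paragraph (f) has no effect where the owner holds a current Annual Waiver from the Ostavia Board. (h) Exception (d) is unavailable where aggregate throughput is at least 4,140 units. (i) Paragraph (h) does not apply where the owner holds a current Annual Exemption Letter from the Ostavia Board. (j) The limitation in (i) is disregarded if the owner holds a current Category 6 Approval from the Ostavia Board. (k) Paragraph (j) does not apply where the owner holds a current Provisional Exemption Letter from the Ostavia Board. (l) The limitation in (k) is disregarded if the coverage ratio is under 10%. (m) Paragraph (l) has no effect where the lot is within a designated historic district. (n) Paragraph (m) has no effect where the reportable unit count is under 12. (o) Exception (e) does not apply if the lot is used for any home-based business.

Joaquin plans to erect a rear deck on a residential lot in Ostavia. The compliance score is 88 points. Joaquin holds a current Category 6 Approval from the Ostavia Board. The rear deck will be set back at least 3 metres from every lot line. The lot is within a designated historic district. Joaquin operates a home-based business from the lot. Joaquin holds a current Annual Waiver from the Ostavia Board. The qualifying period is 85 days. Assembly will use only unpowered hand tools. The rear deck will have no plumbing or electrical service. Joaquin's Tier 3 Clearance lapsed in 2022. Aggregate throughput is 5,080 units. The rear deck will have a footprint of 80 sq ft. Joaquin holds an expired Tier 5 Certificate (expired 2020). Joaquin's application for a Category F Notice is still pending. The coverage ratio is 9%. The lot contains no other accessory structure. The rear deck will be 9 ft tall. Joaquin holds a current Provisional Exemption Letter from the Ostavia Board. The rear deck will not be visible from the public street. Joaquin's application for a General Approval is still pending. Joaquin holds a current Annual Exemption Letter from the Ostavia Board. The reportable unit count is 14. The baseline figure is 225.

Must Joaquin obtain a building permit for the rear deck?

Exception (a) does not apply: no current Tier 3 Clearance is held.
Exception (b) requires that the owner holds a current Tier 5 Certificate from the Ostavia Board; but the Tier 5 Certificate is not current, so (b) is unavailable.
Exception (c) requires that the owner holds a current General Approval from the Ostavia Board; but there is no General Approval in force, so (c) is unavailable.
Exception (d): assembly uses only hand tools; the structure's footprint is 80 sq ft, under the 115 sq ft limit; the setback is at least 3 m on every side — every condition holds. As to paragraphs (h)–(n): (h) is engaged (aggregate throughput is 5,080 units, meeting the 4,140 units threshold), but is overridden by (i): (i) applies — a current Annual Exemption Letter is held. (j) operates (a current Category 6 Approval is held), but yields to (k): (k) operates against (j): a current Provisional Exemption Letter is held. (l) would limit (k) — the coverage ratio is 9%, under the 10% limit — but (m) sets (l) aside: (m) is triggered — the lot is in a historic district. (n), which would lift (m), does not operate here — the reportable unit count is 14, not under 12. (d) remains available.
Exception (e) does not apply: the structure's height is 9 ft, not below 8 ft.

No — exception (d) applies; Joaquin does not need a building permit.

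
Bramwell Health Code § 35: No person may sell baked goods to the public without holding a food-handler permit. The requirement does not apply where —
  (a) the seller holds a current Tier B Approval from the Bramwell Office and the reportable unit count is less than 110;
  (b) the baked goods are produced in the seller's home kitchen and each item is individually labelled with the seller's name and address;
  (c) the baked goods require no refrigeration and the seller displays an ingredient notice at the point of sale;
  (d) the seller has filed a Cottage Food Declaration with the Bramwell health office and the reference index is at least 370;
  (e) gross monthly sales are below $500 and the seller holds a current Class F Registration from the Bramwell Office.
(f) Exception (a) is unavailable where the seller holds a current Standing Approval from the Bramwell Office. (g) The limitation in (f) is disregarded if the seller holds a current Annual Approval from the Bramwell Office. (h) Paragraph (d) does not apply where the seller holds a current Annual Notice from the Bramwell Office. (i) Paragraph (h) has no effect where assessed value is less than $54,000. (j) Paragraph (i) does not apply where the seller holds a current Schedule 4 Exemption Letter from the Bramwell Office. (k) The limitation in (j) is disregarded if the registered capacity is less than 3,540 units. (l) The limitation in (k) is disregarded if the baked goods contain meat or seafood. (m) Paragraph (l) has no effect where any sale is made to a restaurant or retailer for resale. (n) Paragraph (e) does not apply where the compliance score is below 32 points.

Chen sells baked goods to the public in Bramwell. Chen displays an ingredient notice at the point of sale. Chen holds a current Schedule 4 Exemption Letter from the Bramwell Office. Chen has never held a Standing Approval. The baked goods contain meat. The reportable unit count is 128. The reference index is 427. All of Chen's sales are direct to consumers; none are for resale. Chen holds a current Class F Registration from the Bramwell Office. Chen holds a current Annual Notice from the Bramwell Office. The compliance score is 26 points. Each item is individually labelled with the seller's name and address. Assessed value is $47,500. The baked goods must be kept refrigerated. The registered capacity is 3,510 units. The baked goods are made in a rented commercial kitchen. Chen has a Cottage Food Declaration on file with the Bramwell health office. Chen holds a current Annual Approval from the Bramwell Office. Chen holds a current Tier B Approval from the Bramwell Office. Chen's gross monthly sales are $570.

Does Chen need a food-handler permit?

Exception (a) fails — the reportable unit count is 128, not less than 110.
Exception (b) does not apply: the baked goods are made in a commercial kitchen, not a home kitchen.
Exception (c) does not apply: the baked goods require refrigeration.
Exception (d) is satisfied on its face — a Cottage Food Declaration is on file; the reference index is 427, meeting the 370 threshold. Turning to paragraphs (h)–(m): (h) operates against (d): a current Annual Notice is held. (i) applies (assessed value is $47,500, less than the $54,000 limit), but yields to (j): (j) operates against (i): a current Schedule 4 Exemption Letter is held. (k) would limit (j) — the registered capacity is 3,510 units, less than the 3,540 units limit — but (l) sets (k) aside: (l) operates against (k): the baked goods contain meat. (m), which would lift (l), is inapplicable — no sales are for resale. Exception (d) does not apply.
Exception (e) does not apply: gross monthly sales are $570, not below $500.
No exception is made out. Chen falls within the general rule.

Yes — Chen must hold a food-handler permit.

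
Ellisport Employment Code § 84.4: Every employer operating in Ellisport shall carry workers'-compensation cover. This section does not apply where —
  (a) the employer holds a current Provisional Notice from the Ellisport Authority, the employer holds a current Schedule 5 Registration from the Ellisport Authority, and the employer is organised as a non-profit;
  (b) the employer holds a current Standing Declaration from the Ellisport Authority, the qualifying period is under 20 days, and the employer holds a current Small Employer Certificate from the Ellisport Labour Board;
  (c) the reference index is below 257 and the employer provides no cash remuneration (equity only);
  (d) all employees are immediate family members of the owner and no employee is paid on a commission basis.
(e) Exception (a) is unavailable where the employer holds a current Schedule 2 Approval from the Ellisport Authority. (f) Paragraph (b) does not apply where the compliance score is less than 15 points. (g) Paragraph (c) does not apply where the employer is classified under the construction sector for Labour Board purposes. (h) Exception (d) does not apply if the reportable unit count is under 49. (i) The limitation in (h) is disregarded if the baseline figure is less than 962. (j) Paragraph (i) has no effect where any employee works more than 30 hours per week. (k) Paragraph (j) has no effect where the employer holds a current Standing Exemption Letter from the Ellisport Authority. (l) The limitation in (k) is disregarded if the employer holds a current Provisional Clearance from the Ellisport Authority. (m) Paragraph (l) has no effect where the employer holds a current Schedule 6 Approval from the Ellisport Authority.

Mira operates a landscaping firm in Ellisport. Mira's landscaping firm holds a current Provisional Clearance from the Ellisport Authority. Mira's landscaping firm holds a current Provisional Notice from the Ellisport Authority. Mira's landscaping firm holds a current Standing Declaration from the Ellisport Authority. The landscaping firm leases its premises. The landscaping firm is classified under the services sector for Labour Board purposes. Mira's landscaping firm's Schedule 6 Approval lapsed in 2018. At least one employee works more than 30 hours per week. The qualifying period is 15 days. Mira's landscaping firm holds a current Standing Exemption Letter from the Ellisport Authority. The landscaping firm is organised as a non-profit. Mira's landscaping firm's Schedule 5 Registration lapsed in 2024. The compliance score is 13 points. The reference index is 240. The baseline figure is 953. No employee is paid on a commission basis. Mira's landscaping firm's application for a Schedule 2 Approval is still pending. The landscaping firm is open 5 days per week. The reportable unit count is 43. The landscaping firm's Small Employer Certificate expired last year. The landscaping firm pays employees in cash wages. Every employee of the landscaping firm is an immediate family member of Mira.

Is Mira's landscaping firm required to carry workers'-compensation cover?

Yes — Mira's landscaping firm must carry workers'-compensation cover.

Exception (a) requires that the employer holds a current Schedule 5 Registration from the Ellisport Authority; but there is no Schedule 5 Registration in force, so (a) is unavailable.
Exception (b) does not apply: the Small Employer Certificate has expired.
Exception (c) does not apply: employees are paid cash wages.
All of (d)'s requirements are met (every employee is an immediate family member; no employee is paid on commission). Turning to paragraphs (h)–(m): (h) operates against (d): the reportable unit count is 43, under the 49 limit. (i) would limit (h) — the baseline figure is 953, less than the 962 limit — but (j) sets (i) aside: (j) operates against (i): at least one employee exceeds 30 hours/week. (k) operates (a current Standing Exemption Letter is held), but is set aside by (l): (l) operates against (k): a current Provisional Clearance is held. (m), which would lift (l), does not operate here — there is no Schedule 6 Approval in force. (d) is therefore removed.
No exception is made out. Mira's landscaping firm falls within the general rule.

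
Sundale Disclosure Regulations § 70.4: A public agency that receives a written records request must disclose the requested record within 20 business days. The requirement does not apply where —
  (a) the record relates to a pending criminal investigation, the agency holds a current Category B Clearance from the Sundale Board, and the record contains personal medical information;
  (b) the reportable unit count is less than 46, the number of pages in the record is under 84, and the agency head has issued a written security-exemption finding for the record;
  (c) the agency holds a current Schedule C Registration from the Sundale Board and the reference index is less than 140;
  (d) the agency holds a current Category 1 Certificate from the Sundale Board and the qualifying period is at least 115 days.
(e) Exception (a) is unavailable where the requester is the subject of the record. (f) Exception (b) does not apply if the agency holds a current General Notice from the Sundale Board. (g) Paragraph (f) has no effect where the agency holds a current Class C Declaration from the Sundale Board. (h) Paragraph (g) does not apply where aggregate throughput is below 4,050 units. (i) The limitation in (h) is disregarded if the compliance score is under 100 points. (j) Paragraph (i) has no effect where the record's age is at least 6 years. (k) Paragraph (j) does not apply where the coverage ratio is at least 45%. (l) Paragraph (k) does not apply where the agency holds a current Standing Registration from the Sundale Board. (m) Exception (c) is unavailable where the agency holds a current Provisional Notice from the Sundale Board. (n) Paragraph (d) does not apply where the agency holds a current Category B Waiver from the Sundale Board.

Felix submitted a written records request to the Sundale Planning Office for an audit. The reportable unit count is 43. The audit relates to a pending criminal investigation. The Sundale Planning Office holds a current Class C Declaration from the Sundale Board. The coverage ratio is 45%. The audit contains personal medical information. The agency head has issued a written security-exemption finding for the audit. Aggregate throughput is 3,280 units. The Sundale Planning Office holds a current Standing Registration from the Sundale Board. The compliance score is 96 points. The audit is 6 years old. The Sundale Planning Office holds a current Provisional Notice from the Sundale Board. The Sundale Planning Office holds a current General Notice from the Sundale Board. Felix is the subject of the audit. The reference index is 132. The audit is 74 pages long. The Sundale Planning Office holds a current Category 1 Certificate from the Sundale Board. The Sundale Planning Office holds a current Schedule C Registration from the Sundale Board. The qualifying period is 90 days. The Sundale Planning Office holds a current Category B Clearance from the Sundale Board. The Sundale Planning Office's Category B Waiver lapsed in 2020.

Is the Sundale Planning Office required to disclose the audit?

Yes — the Sundale Planning Office must disclose the audit.

Exception (a): the audit relates to a pending investigation; a current Category B Clearance is held; the audit contains personal medical information — every condition holds. Turning to paragraph (e): (e) applies — Felix is the subject of the audit. Exception (a) does not apply.
Exception (b)'s conditions are all satisfied: the reportable unit count is 43, less than the 46 limit; the number of pages in the record is 74, under the 84 limit; a written security-exemption finding has been issued. But applying paragraphs (f)–(l): (f) operates against (b): a current General Notice is held. (g) would limit (f) — a current Class C Declaration is held — but (h) sets (g) aside: (h) applies — aggregate throughput is 3,280 units, below the 4,050 units limit. (i) would limit (h) — the compliance score is 96 points, under the 100 points limit — but (j) sets (i) aside: (j) applies — the record's age is 6 years, meeting the 6 years threshold. (k) operates (the coverage ratio is 45%, meeting the 45% threshold), but is set aside by (l): (l) is triggered — a current Standing Registration is held. So (b) is unavailable.
Exception (c)'s conditions are all satisfied: a current Schedule C Registration is held; the reference index is 132, less than the 140 limit. But applying paragraph (m): (m) operates against (c): a current Provisional Notice is held. So (c) is unavailable.
Exception (d) fails — the qualifying period is 90 days, short of 115 days.
No exception displaces § 70.4.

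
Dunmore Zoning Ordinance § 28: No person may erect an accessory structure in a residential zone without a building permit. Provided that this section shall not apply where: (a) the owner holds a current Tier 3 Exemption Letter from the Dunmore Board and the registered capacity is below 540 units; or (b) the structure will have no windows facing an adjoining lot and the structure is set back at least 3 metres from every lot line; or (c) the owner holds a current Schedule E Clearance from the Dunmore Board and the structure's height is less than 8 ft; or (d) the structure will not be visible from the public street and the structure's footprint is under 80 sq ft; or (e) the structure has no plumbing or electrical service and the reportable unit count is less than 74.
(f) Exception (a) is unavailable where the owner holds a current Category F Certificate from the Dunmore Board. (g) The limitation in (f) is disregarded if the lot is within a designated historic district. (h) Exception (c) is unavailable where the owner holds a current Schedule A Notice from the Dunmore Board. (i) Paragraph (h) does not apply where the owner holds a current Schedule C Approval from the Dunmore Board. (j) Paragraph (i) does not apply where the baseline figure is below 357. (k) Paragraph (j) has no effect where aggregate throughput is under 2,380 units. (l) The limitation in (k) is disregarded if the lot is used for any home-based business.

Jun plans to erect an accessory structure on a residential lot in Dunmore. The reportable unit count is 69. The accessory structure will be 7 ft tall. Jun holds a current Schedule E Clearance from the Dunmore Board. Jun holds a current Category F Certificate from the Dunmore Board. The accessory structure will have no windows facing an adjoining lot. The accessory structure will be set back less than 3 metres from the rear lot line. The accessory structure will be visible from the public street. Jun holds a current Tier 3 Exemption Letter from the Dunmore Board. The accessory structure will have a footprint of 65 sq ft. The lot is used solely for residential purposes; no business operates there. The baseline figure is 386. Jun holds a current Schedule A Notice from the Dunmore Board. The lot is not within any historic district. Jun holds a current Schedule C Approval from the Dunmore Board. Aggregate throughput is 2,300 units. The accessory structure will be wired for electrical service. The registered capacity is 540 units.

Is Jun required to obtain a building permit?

No — exception (c) applies; Jun does not need a building permit.

Exception (a) requires that the registered capacity is below 540 units; but the registered capacity is 540 units, not below 540 units, so (a) is unavailable.
Exception (b) does not apply: the rear setback is under 3 m.
All of (c)'s requirements are met (a current Schedule E Clearance is held; the structure's height is 7 ft, less than the 8 ft limit). Under paragraphs (h)–(l): (h) applies (a current Schedule A Notice is held), but is set aside by (i): (i) operates against (h): a current Schedule C Approval is held. (j), which would lift (i), is not triggered — the baseline figure is 386, not below 357. Exception (c) stands.
Exception (d) requires that the structure will not be visible from the public street; but the structure will be visible from the street, so (d) is unavailable.
Exception (e) does not apply: electrical service is planned.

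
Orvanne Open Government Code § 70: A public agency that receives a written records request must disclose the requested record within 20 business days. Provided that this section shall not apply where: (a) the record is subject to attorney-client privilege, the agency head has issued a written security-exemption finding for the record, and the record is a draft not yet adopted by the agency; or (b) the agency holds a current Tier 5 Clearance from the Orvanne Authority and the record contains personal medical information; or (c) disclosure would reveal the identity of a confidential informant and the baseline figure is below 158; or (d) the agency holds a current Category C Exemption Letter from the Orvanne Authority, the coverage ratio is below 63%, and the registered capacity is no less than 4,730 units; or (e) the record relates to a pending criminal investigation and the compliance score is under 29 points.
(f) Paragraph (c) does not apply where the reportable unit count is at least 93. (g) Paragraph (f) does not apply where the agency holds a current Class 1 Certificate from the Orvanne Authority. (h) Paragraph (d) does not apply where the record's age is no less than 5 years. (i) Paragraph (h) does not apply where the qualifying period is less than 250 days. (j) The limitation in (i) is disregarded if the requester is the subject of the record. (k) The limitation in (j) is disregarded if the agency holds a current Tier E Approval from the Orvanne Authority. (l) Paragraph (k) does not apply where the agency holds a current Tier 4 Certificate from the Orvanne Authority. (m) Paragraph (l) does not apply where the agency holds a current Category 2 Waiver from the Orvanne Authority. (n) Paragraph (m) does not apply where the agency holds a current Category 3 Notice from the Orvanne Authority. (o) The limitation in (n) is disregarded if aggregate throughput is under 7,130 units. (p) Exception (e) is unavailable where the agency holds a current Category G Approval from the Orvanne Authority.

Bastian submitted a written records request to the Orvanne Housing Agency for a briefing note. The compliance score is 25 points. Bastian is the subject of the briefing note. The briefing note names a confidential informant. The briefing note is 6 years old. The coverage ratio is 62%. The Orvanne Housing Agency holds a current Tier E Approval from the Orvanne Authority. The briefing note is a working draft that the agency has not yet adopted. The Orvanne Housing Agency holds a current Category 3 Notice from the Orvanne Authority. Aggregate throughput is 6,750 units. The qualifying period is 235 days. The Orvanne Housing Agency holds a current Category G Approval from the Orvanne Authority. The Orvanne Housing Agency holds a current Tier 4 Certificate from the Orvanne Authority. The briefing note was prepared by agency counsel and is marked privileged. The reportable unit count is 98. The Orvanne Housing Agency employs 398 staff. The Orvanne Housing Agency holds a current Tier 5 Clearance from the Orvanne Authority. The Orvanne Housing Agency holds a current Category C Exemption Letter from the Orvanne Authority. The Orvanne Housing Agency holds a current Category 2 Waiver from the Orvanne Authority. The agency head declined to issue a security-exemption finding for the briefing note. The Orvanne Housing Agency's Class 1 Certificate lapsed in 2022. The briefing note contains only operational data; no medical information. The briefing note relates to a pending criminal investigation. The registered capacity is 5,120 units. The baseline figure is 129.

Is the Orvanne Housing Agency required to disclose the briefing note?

No — exception (d) applies; the Orvanne Housing Agency is not required to disclose the briefing note.

Exception (a) fails — the agency head declined to issue a security-exemption finding.
Exception (b) does not apply: the briefing note contains only operational data.
Exception (c)'s conditions are all satisfied: the briefing note names a confidential informant; the baseline figure is 129, below the 158 limit. But applying paragraphs (f)–(g): (f) operates against (c): the reportable unit count is 98, meeting the 93 threshold. (g) is not triggered (the Class 1 Certificate is not current), so (f) stands. So (c) is unavailable.
Exception (d): a current Category C Exemption Letter is held; the coverage ratio is 62%, below the 63% limit; the registered capacity is 5,120 units, meeting the 4,730 units threshold — every condition holds. Considering the limiting provisions: (h) is engaged (the record's age is 6 years, meeting the 5 years threshold), but is set aside by (i): (i) operates against (h): the qualifying period is 235 days, less than the 250 days limit. (j) would limit (i) — Bastian is the subject of the briefing note — but (k) sets (j) aside: (k) is engaged — a current Tier E Approval is held. (l) would limit (k) — a current Tier 4 Certificate is held — but (m) sets (l) aside: (m) operates against (l): a current Category 2 Waiver is held. (n) would limit (m) — a current Category 3 Notice is held — but (o) sets (n) aside: (o) operates against (n): aggregate throughput is 6,750 units, under the 7,130 units limit. Exception (d) stands.
All of (e)'s requirements are met (the briefing note relates to a pending investigation; the compliance score is 25 points, under the 29 points limit). But applying paragraph (p): (p) operates against (e): a current Category G Approval is held. Exception (e) does not apply.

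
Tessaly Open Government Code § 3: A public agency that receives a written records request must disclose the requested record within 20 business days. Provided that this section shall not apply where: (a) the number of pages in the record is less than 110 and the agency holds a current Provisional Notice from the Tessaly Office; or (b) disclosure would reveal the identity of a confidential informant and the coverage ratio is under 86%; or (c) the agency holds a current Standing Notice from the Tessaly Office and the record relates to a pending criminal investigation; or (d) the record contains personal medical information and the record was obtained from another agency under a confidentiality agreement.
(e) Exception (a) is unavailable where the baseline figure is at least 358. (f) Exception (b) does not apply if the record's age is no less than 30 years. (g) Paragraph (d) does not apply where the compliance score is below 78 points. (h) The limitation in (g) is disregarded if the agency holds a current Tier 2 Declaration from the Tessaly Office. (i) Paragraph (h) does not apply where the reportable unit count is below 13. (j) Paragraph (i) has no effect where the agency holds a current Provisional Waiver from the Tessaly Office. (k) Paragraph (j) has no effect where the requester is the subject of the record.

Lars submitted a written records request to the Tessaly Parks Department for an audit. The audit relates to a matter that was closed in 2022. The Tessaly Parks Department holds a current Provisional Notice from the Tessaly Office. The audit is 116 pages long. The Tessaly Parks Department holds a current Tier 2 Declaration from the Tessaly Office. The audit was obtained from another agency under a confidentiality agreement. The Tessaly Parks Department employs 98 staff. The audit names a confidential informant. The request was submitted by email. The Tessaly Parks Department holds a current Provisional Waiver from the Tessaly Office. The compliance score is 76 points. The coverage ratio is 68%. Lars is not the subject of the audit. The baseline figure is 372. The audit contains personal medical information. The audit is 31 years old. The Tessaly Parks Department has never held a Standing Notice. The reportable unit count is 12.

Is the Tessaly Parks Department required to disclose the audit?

No — exception (d) applies; the Tessaly Parks Department is not required to disclose the audit.

Exception (a) does not apply: the number of pages in the record is 116, not less than 110.
Exception (b) is satisfied on its face — the audit names a confidential informant; the coverage ratio is 68%, under the 86% limit. Turning to paragraph (f): (f) operates against (b): the record's age is 31 years, meeting the 30 years threshold. (b) is therefore removed.
Exception (c) requires that the agency holds a current Standing Notice from the Tessaly Office; but no current Standing Notice is held, so (c) is unavailable.
Exception (d)'s conditions are all satisfied: the audit contains personal medical information; the audit was obtained under a confidentiality agreement. Considering the limiting provisions: (g) applies (the compliance score is 76 points, below the 78 points limit), but is itself disapplied by (h): (h) operates — a current Tier 2 Declaration is held. (i) operates (the reportable unit count is 12, below the 13 limit), but is displaced by (j): (j) operates against (i): a current Provisional Waiver is held. (k), which would lift (j), is not engaged — Lars is not the subject of the audit. Exception (d) stands.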